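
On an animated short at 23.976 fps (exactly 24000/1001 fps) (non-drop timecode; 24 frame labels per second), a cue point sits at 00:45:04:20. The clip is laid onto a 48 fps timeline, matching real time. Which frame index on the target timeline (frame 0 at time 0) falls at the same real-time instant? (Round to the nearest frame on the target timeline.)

Source frame index: (0×3600 + 45×60 + 4) × 24 + 20 = 64916.
Real time: 64916 / (24000/1001) = 16245229/6000 s.
Target frame: (16245229/6000) × (48) = 16245229/125 ≈ 129961.832 → 129962.

frame 129962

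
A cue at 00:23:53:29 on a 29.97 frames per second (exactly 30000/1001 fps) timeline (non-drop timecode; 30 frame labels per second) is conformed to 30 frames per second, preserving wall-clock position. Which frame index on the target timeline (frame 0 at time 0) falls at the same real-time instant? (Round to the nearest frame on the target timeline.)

frame 43062

Source frame index: (0×3600 + 23×60 + 53) × 30 + 29 = 43019.
Real time: 43019 / (30000/1001) = 43062019/30000 s.
Target frame: (43062019/30000) × (30) = 43062019/1000 ≈ 43062.019 → 43062.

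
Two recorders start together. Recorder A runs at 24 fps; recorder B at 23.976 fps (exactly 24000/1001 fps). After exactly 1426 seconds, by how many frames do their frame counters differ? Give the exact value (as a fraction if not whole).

34224/1001 frames

A emits 24 × 1426 = 34224 frames; B emits 24000/1001 × 1426 = 34224000/1001.
Difference = 34224/1001 frames (≈ 34.1898); B is behind A.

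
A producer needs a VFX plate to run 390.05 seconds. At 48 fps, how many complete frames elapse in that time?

18722 frames

Frames = 390.05 × 48 = 93612/5 ≈ 18722.4000.
Complete frames: 18722.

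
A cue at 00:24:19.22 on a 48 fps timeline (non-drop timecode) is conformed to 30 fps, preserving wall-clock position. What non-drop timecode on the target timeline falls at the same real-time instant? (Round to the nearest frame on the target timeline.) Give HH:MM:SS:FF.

00:24:19:14

Source frame index: (0×3600 + 24×60 + 19) × 48 + 22 = 70054.
Real time: 70054 / (48) = 35027/24 s.
Target frame: (35027/24) × (30) = 175135/4 ≈ 43783.750 → 43784.
At 30 labels/s: frame 43784 → 00:24:19:14.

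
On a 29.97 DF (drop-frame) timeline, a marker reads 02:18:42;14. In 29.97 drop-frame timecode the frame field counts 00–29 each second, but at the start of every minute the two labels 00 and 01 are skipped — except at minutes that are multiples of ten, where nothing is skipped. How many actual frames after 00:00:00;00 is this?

249424

As if non-drop at 30 labels/s: (2 × 3600 + 18 × 60 + 42) × 30 + 14 = 249674.
Minute boundaries passed: 138; those not divisible by 10: 138 − 13 = 125; dropped labels = 2 × 125 = 250.
Actual frame index = 249674 − 250 = 249424.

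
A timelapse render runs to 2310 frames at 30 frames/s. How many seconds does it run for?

77 seconds

Running time = 2310 / (30) = 77 s.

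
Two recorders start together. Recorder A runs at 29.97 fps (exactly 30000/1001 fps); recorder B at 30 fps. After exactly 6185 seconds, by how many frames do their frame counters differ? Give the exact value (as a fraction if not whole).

185550/1001 frames

A emits 30000/1001 × 6185 = 185550000/1001 frames; B emits 30 × 6185 = 185550.
Difference = 185550/1001 frames (≈ 185.3646); B is ahead of A.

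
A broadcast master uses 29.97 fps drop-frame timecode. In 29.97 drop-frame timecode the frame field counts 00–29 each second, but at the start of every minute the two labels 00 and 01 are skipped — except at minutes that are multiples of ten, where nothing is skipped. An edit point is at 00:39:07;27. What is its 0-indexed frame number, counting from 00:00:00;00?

Complete 10-minute blocks: 3, each 17982 frames → 53946.
Remaining 9 whole minutes in the current block: 1800 + 8 × 1798 = 16184 frames.
Within the current minute: 7 × 30 + 27 − 2 = 235 (labels ;00/;01 skipped at this minute). Total = 53946 + 16184 + 235 = 70365.

70365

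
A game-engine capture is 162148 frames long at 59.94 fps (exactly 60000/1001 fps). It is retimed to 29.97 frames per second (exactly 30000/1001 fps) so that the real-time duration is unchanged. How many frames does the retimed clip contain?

Target frames = source frames × (target rate / source rate) = 162148 × (30000/1001)/(60000/1001) = 162148 × 1/2 = 81074.

81074 frames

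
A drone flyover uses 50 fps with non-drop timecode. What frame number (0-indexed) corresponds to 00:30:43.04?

92154

Total seconds to the label: (0 × 3600 + 30 × 60 + 43) = 1843.
Frame index = 1843 × 50 + 4 = 92154.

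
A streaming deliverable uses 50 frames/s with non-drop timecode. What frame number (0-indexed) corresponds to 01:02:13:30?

frame 186680

Total seconds to the label: (1 × 3600 + 2 × 60 + 13) = 3733.
Frame index = 3733 × 50 + 30 = 186680.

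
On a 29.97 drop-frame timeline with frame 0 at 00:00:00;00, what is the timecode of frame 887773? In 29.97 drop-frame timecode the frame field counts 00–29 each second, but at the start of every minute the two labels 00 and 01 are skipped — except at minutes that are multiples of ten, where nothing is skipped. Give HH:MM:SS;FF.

Each 10-minute DF block holds 10 × 60 × 30 − 9 × 2 = 17982 frames. 887773 ÷ 17982 → 49 full blocks, remainder 6655.
Within the partial block the first minute is 1800 frames and each further minute 1798, so 3 further minute boundaries passed. Total skipped labels = 18 × 49 + 2 × 3 = 888.
Non-drop label index = 887773 + 888 = 888661; at 30 labels/s that is 08:13:42:01, i.e. DF 08:13:42;01.

08:13:42;01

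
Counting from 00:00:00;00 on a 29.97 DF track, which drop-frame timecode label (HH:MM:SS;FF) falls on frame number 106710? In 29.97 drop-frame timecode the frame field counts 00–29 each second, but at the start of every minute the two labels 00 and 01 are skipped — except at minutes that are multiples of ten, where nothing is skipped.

Each 10-minute DF block holds 10 × 60 × 30 − 9 × 2 = 17982 frames. 106710 ÷ 17982 → 5 full blocks, remainder 16800.
Within the partial block the first minute is 1800 frames and each further minute 1798, so 9 further minute boundaries passed. Total skipped labels = 18 × 5 + 2 × 9 = 108.
Non-drop label index = 106710 + 108 = 106818; at 30 labels/s that is 00:59:20:18, i.e. DF 00:59:20;18.

00:59:20;18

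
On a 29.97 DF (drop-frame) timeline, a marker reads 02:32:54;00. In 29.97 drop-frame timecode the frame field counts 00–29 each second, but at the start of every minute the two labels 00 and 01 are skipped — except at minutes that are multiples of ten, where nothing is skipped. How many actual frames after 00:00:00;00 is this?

As if non-drop at 30 labels/s: (2 × 3600 + 32 × 60 + 54) × 30 + 0 = 275220.
Minute boundaries passed: 152; those not divisible by 10: 152 − 15 = 137; dropped labels = 2 × 137 = 274.
Actual frame index = 275220 − 274 = 274946.

274946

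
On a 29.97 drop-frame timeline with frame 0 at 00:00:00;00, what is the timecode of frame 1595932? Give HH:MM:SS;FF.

14:47:31;00

Each 10-minute DF block holds 10 × 60 × 30 − 9 × 2 = 17982 frames. 1595932 ÷ 17982 → 88 full blocks, remainder 13516.
Within the partial block the first minute is 1800 frames and each further minute 1798, so 7 further minute boundaries passed. Total skipped labels = 18 × 88 + 2 × 7 = 1598.
Non-drop label index = 1595932 + 1598 = 1597530; at 30 labels/s that is 14:47:31:00, i.e. DF 14:47:31;00.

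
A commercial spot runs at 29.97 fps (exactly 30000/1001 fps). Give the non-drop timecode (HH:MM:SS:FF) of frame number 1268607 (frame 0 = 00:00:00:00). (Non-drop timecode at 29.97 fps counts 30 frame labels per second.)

11:44:46:27

1268607 ÷ 30 = 42286 full seconds, remainder 27 frames.
42286 s = 11 h 44 min 46 s.
Timecode: 11:44:46:27.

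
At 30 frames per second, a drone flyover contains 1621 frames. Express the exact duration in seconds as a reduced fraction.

Running time = 1621 ÷ (30) = 1621 × 1/30 = 1621/30 s.

1621/30 seconds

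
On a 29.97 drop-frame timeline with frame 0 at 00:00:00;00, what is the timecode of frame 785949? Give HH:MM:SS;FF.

Ten DF minutes hold 17982 frames, so frame 785949 lies in block 43 (frames 773226–791207) with 12723 frames into that block.
The block's first minute is 1800 frames and the rest 1798 each; 12723 frames reaches minute 7, so 43 × 18 + 7 × 2 = 788 labels have been skipped so far.
Adding those back, label number 785949 + 788 = 786737 at 30 labels/s is 26224 s + 17 f = 7 h 17 min 4 s frame 17, i.e. 07:17:04;17.

07:17:04;17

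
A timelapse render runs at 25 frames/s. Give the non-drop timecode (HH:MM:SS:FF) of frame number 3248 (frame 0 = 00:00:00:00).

3248 ÷ 25 = 129 full seconds, remainder 23 frames.
129 s = 0 h 2 min 9 s.
Timecode: 00:02:09:23.

00:02:09:23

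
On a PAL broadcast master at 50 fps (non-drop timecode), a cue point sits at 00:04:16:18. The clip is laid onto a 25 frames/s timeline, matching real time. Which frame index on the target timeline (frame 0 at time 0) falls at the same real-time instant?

frame 6409

Source frame index: (0×3600 + 4×60 + 16) × 50 + 18 = 12818.
Real time: 12818 / (50) = 6409/25 s.
Target frame: (6409/25) × (25) = 6409.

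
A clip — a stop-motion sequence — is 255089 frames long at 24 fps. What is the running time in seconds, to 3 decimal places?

10628.708 seconds

Running time = 255089 × 1/24 = 255089/24 s ≈ 10628.708 s.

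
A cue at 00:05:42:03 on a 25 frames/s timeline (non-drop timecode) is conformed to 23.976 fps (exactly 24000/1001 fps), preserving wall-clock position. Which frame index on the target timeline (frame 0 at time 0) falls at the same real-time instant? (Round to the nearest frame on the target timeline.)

frame 8203

Source frame index: (0×3600 + 5×60 + 42) × 25 + 3 = 8553.
Real time: 8553 / (25) = 8553/25 s.
Target frame: (8553/25) × (24000/1001) = 8210880/1001 ≈ 8202.677 → 8203.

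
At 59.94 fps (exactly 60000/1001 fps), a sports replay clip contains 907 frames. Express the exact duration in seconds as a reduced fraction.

Running time = 907 ÷ (60000/1001) = 907 × 1001/60000 = 907907/60000 s.

907907/60000 seconds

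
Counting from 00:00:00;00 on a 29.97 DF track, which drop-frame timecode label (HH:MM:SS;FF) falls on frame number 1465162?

13:34:47;18

Ten DF minutes hold 17982 frames, so frame 1465162 lies in block 81 (frames 1456542–1474523) with 8620 frames into that block.
The block's first minute is 1800 frames and the rest 1798 each; 8620 frames reaches minute 4, so 81 × 18 + 4 × 2 = 1466 labels have been skipped so far.
Adding those back, label number 1465162 + 1466 = 1466628 at 30 labels/s is 48887 s + 18 f = 13 h 34 min 47 s frame 18, i.e. 13:34:47;18.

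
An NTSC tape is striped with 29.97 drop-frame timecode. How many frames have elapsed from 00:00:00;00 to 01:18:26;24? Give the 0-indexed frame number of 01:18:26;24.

141062

As if non-drop at 30 labels/s: (1 × 3600 + 18 × 60 + 26) × 30 + 24 = 141204.
Minute boundaries passed: 78; those not divisible by 10: 78 − 7 = 71; dropped labels = 2 × 71 = 142.
Actual frame index = 141204 − 142 = 141062.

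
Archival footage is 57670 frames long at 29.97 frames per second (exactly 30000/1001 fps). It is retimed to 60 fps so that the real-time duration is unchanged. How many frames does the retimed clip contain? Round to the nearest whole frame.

Frames at target rate = 57670 × (60) / (30000/1001) = 5772767/50 ≈ 115455.340.
Nearest whole frame: 115455.

115455 frames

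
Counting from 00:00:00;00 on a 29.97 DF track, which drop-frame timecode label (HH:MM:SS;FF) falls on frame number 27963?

00:15:33;01

Each 10-minute DF block holds 10 × 60 × 30 − 9 × 2 = 17982 frames. 27963 ÷ 17982 → 1 full block, remainder 9981.
Within the partial block the first minute is 1800 frames and each further minute 1798, so 5 further minute boundaries passed. Total skipped labels = 18 × 1 + 2 × 5 = 28.
Non-drop label index = 27963 + 28 = 27991; at 30 labels/s that is 00:15:33:01, i.e. DF 00:15:33;01.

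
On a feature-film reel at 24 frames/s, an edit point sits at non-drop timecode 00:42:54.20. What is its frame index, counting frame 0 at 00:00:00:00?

Total seconds to the label: (0 × 3600 + 42 × 60 + 54) = 2574.
Frame index = 2574 × 24 + 20 = 61796.

61796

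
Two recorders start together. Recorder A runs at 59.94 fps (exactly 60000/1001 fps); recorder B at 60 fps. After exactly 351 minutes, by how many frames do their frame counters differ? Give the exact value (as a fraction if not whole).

351 min = 21060 s.
A emits 60000/1001 × 21060 = 97200000/77 frames; B emits 60 × 21060 = 1263600.
Difference = 97200/77 frames (≈ 1262.3377); B is ahead of A.

97200/77 frames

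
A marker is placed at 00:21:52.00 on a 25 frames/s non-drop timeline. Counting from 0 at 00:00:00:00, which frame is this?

Total seconds to the label: (0 × 3600 + 21 × 60 + 52) = 1312.
Frame index = 1312 × 25 + 0 = 32800.

frame 32800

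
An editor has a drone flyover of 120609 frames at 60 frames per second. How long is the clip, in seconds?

Running time = 120609 / (60) = 2010.15 s.

2010.15 seconds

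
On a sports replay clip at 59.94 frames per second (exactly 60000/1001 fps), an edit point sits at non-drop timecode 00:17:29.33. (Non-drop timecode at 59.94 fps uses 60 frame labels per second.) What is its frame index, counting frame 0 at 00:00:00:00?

Total seconds to the label: (0 × 3600 + 17 × 60 + 29) = 1049.
Frame index = 1049 × 60 + 33 = 62973.

frame 62973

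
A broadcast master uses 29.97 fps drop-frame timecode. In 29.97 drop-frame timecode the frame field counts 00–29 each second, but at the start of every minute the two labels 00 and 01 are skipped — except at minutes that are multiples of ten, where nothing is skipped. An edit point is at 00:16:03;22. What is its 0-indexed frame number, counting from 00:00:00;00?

Complete 10-minute blocks: 1, each 17982 frames → 17982.
Remaining 6 whole minutes in the current block: 1800 + 5 × 1798 = 10790 frames.
Within the current minute: 3 × 30 + 22 − 2 = 110 (labels ;00/;01 skipped at this minute). Total = 17982 + 10790 + 110 = 28882.

28882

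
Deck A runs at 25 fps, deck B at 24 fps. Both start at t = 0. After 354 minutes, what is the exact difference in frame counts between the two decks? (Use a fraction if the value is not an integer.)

21240 frames

354 min = 21240 s.
A emits 25 × 21240 = 531000 frames; B emits 24 × 21240 = 509760.
Difference = 21240 frames; B is behind A.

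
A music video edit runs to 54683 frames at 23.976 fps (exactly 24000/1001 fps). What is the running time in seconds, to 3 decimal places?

Running time = 54683 × 1001/24000 = 54737683/24000 s ≈ 2280.737 s.

2280.737 seconds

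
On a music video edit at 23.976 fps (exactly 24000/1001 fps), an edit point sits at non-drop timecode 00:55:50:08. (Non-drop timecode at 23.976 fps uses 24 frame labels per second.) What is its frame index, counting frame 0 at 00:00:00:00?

80408

Total seconds to the label: (0 × 3600 + 55 × 60 + 50) = 3350.
Frame index = 3350 × 24 + 8 = 80408.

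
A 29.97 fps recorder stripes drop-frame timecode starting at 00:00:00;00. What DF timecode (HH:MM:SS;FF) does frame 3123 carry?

00:01:44;05

Each 10-minute DF block holds 10 × 60 × 30 − 9 × 2 = 17982 frames. 3123 ÷ 17982 → 0 full blocks, remainder 3123.
Within the partial block the first minute is 1800 frames and each further minute 1798, so 1 further minute boundary passed. Total skipped labels = 18 × 0 + 2 × 1 = 2.
Non-drop label index = 3123 + 2 = 3125; at 30 labels/s that is 00:01:44:05, i.e. DF 00:01:44;05.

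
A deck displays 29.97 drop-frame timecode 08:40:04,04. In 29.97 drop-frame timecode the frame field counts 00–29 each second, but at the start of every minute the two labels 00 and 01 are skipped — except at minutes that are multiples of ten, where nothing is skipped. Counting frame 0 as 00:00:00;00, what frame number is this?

935188

Complete 10-minute blocks: 52, each 17982 frames → 935064.
Remaining 0 whole minutes in the current block: 0 frames.
Within the current minute: 4 × 30 + 4 = 124. Total = 935064 + 0 + 124 = 935188.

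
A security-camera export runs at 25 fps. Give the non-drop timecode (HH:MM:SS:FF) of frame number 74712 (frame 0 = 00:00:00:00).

00:49:48:12

74712 ÷ 25 = 2988 full seconds, remainder 12 frames.
2988 s = 0 h 49 min 48 s.
Timecode: 00:49:48:12.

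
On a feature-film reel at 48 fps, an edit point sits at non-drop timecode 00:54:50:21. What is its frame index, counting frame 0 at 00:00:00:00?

157941

Total seconds to the label: (0 × 3600 + 54 × 60 + 50) = 3290.
Frame index = 3290 × 48 + 21 = 157941.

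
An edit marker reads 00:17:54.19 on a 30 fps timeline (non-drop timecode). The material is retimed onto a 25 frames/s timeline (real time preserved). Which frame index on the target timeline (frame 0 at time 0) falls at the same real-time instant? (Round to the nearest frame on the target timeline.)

Source frame index: (0×3600 + 17×60 + 54) × 30 + 19 = 32239.
Real time: 32239 / (30) = 32239/30 s.
Target frame: (32239/30) × (25) = 161195/6 ≈ 26865.833 → 26866.

frame 26866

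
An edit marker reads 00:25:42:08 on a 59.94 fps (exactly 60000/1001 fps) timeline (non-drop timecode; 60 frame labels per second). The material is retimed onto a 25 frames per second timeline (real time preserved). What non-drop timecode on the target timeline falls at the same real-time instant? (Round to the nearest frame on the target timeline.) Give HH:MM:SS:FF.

00:25:43:17

Source frame index: (0×3600 + 25×60 + 42) × 60 + 8 = 92528.
Real time: 92528 / (60000/1001) = 5788783/3750 s.
Target frame: (5788783/3750) × (25) = 5788783/150 ≈ 38591.887 → 38592.
At 25 labels/s: frame 38592 → 00:25:43:17.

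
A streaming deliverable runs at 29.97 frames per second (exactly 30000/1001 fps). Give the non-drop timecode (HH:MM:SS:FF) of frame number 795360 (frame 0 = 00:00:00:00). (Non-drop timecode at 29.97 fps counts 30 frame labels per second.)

795360 ÷ 30 = 26512 full seconds, remainder 0 frames.
26512 s = 7 h 21 min 52 s.
Timecode: 07:21:52:00.

07:21:52:00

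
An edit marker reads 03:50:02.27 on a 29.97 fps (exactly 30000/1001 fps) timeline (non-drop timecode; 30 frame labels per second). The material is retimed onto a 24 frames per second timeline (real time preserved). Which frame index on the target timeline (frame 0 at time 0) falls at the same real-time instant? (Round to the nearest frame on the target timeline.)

Source frame index: (3×3600 + 50×60 + 2) × 30 + 27 = 414087.
Real time: 414087 / (30000/1001) = 138167029/10000 s.
Target frame: (138167029/10000) × (24) = 414501087/1250 ≈ 331600.870 → 331601.

frame 331601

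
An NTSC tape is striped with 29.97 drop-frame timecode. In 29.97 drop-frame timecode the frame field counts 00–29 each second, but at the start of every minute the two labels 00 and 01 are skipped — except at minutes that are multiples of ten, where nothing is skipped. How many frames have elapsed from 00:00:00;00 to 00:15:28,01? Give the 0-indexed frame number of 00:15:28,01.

27813

Complete 10-minute blocks: 1, each 17982 frames → 17982.
Remaining 5 whole minutes in the current block: 1800 + 4 × 1798 = 8992 frames.
Within the current minute: 28 × 30 + 1 − 2 = 839 (labels ;00/;01 skipped at this minute). Total = 17982 + 8992 + 839 = 27813.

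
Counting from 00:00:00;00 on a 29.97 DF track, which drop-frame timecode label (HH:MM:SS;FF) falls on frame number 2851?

Ten DF minutes hold 17982 frames, so frame 2851 lies in block 0 (frames 0–17981) with 2851 frames into that block.
The block's first minute is 1800 frames and the rest 1798 each; 2851 frames reaches minute 1, so 0 × 18 + 1 × 2 = 2 labels have been skipped so far.
Adding those back, label number 2851 + 2 = 2853 at 30 labels/s is 95 s + 3 f = 0 h 1 min 35 s frame 3, i.e. 00:01:35;03.

00:01:35;03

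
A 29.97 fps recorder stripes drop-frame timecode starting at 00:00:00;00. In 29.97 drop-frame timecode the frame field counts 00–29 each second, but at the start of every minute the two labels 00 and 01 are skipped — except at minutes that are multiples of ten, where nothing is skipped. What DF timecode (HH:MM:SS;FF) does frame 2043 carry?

Ten DF minutes hold 17982 frames, so frame 2043 lies in block 0 (frames 0–17981) with 2043 frames into that block.
The block's first minute is 1800 frames and the rest 1798 each; 2043 frames reaches minute 1, so 0 × 18 + 1 × 2 = 2 labels have been skipped so far.
Adding those back, label number 2043 + 2 = 2045 at 30 labels/s is 68 s + 5 f = 0 h 1 min 8 s frame 5, i.e. 00:01:08;05.

00:01:08;05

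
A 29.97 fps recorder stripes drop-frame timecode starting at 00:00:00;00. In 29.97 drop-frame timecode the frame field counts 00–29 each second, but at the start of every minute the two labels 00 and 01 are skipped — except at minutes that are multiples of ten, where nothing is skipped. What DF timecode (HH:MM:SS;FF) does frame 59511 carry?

Ten DF minutes hold 17982 frames, so frame 59511 lies in block 3 (frames 53946–71927) with 5565 frames into that block.
The block's first minute is 1800 frames and the rest 1798 each; 5565 frames reaches minute 3, so 3 × 18 + 3 × 2 = 60 labels have been skipped so far.
Adding those back, label number 59511 + 60 = 59571 at 30 labels/s is 1985 s + 21 f = 0 h 33 min 5 s frame 21, i.e. 00:33:05;21.

00:33:05;21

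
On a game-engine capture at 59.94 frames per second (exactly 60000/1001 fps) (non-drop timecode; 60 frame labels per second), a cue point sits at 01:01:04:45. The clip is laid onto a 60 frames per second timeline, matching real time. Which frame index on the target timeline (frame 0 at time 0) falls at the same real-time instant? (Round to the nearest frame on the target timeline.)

Source frame index: (1×3600 + 1×60 + 4) × 60 + 45 = 219885.
Real time: 219885 / (60000/1001) = 14673659/4000 s.
Target frame: (14673659/4000) × (60) = 44020977/200 ≈ 220104.885 → 220105.

frame 220105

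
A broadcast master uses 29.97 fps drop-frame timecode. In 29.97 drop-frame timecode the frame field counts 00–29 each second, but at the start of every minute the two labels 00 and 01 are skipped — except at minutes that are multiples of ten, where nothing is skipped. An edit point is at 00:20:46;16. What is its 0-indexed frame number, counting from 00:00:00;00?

As if non-drop at 30 labels/s: (0 × 3600 + 20 × 60 + 46) × 30 + 16 = 37396.
Minute boundaries passed: 20; those not divisible by 10: 20 − 2 = 18; dropped labels = 2 × 18 = 36.
Actual frame index = 37396 − 36 = 37360.

37360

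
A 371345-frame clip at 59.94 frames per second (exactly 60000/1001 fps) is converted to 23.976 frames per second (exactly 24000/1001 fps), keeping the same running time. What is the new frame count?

148538 frames

Target frames = source frames × (target rate / source rate) = 371345 × (24000/1001)/(60000/1001) = 371345 × 2/5 = 148538.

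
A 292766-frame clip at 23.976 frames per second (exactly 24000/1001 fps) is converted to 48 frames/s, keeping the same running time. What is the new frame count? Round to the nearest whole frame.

586118 frames

Frames at target rate = 292766 × (48) / (24000/1001) = 146529383/250 ≈ 586117.532.
Nearest whole frame: 586118.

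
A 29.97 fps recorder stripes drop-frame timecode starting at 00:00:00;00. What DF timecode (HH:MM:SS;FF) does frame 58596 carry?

00:32:35;04

Each 10-minute DF block holds 10 × 60 × 30 − 9 × 2 = 17982 frames. 58596 ÷ 17982 → 3 full blocks, remainder 4650.
Within the partial block the first minute is 1800 frames and each further minute 1798, so 2 further minute boundaries passed. Total skipped labels = 18 × 3 + 2 × 2 = 58.
Non-drop label index = 58596 + 58 = 58654; at 30 labels/s that is 00:32:35:04, i.e. DF 00:32:35;04.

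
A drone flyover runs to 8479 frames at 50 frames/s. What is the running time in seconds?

169.58 seconds

Running time = 8479 / (50) = 169.58 s.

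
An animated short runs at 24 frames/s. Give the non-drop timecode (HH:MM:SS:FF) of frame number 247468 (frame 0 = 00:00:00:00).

02:51:51:04

247468 ÷ 24 = 10311 full seconds, remainder 4 frames.
10311 s = 2 h 51 min 51 s.
Timecode: 02:51:51:04.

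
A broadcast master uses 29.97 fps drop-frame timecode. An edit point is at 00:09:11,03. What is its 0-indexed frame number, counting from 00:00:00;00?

Complete 10-minute blocks: 0, each 17982 frames → 0.
Remaining 9 whole minutes in the current block: 1800 + 8 × 1798 = 16184 frames.
Within the current minute: 11 × 30 + 3 − 2 = 331 (labels ;00/;01 skipped at this minute). Total = 0 + 16184 + 331 = 16515.

16515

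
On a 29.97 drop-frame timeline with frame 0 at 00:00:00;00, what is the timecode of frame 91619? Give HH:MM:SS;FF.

00:50:56;29

Each 10-minute DF block holds 10 × 60 × 30 − 9 × 2 = 17982 frames. 91619 ÷ 17982 → 5 full blocks, remainder 1709.
Within the partial block the first minute is 1800 frames and each further minute 1798, so 0 further minute boundaries passed. Total skipped labels = 18 × 5 + 2 × 0 = 90.
Non-drop label index = 91619 + 90 = 91709; at 30 labels/s that is 00:50:56:29, i.e. DF 00:50:56;29.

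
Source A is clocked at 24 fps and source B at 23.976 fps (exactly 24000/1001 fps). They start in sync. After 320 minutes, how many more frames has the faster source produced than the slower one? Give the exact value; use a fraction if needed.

320 min = 19200 s.
A emits 24 × 19200 = 460800 frames; B emits 24000/1001 × 19200 = 460800000/1001.
Difference = 460800/1001 frames (≈ 460.3397); B is behind A.

460800/1001 frames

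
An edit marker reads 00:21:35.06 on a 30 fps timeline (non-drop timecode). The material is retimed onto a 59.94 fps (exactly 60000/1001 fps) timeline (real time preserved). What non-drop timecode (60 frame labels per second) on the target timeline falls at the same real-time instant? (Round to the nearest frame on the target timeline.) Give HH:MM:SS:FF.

00:21:33:54

Source frame index: (0×3600 + 21×60 + 35) × 30 + 6 = 38856.
Real time: 38856 / (30) = 6476/5 s.
Target frame: (6476/5) × (60000/1001) = 77712000/1001 ≈ 77634.366 → 77634.
At 60 labels/s: frame 77634 → 00:21:33:54.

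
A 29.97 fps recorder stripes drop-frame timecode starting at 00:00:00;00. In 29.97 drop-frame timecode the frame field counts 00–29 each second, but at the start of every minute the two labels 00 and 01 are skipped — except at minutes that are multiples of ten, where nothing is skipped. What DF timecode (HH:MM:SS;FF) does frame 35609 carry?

Each 10-minute DF block holds 10 × 60 × 30 − 9 × 2 = 17982 frames. 35609 ÷ 17982 → 1 full block, remainder 17627.
Within the partial block the first minute is 1800 frames and each further minute 1798, so 9 further minute boundaries passed. Total skipped labels = 18 × 1 + 2 × 9 = 36.
Non-drop label index = 35609 + 36 = 35645; at 30 labels/s that is 00:19:48:05, i.e. DF 00:19:48;05.

00:19:48;05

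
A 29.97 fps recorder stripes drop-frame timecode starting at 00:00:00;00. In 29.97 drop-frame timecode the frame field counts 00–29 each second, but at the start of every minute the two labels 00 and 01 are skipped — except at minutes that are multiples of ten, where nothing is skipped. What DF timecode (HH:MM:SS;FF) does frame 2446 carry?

00:01:21;18

Each 10-minute DF block holds 10 × 60 × 30 − 9 × 2 = 17982 frames. 2446 ÷ 17982 → 0 full blocks, remainder 2446.
Within the partial block the first minute is 1800 frames and each further minute 1798, so 1 further minute boundary passed. Total skipped labels = 18 × 0 + 2 × 1 = 2.
Non-drop label index = 2446 + 2 = 2448; at 30 labels/s that is 00:01:21:18, i.e. DF 00:01:21;18.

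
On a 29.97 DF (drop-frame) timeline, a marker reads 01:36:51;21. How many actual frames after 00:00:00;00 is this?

Complete 10-minute blocks: 9, each 17982 frames → 161838.
Remaining 6 whole minutes in the current block: 1800 + 5 × 1798 = 10790 frames.
Within the current minute: 51 × 30 + 21 − 2 = 1549 (labels ;00/;01 skipped at this minute). Total = 161838 + 10790 + 1549 = 174177.

174177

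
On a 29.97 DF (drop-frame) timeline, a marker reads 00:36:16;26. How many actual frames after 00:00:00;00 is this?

Complete 10-minute blocks: 3, each 17982 frames → 53946.
Remaining 6 whole minutes in the current block: 1800 + 5 × 1798 = 10790 frames.
Within the current minute: 16 × 30 + 26 − 2 = 504 (labels ;00/;01 skipped at this minute). Total = 53946 + 10790 + 504 = 65240.

65240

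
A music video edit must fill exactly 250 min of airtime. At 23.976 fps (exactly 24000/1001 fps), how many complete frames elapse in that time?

250 min = 15000 s.
Frames = 15000 × 24000/1001 = 360000000/1001 ≈ 359640.3596.
Complete frames: 359640.

359640 frames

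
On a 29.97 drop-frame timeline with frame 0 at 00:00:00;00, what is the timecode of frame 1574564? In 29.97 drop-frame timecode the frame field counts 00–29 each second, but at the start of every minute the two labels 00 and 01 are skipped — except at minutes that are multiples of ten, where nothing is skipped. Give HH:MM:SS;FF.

14:35:38;00

Each 10-minute DF block holds 10 × 60 × 30 − 9 × 2 = 17982 frames. 1574564 ÷ 17982 → 87 full blocks, remainder 10130.
Within the partial block the first minute is 1800 frames and each further minute 1798, so 5 further minute boundaries passed. Total skipped labels = 18 × 87 + 2 × 5 = 1576.
Non-drop label index = 1574564 + 1576 = 1576140; at 30 labels/s that is 14:35:38:00, i.e. DF 14:35:38;00.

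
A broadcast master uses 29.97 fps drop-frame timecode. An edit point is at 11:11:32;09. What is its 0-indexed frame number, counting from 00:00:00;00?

As if non-drop at 30 labels/s: (11 × 3600 + 11 × 60 + 32) × 30 + 9 = 1208769.
Minute boundaries passed: 671; those not divisible by 10: 671 − 67 = 604; dropped labels = 2 × 604 = 1208.
Actual frame index = 1208769 − 1208 = 1207561.

1207561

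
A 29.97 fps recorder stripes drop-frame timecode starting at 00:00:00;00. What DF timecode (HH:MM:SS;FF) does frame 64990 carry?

00:36:08;16

Each 10-minute DF block holds 10 × 60 × 30 − 9 × 2 = 17982 frames. 64990 ÷ 17982 → 3 full blocks, remainder 11044.
Within the partial block the first minute is 1800 frames and each further minute 1798, so 6 further minute boundaries passed. Total skipped labels = 18 × 3 + 2 × 6 = 66.
Non-drop label index = 64990 + 66 = 65056; at 30 labels/s that is 00:36:08:16, i.e. DF 00:36:08;16.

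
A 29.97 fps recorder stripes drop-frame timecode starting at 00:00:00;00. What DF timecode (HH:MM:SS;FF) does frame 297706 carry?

02:45:33;14

Each 10-minute DF block holds 10 × 60 × 30 − 9 × 2 = 17982 frames. 297706 ÷ 17982 → 16 full blocks, remainder 9994.
Within the partial block the first minute is 1800 frames and each further minute 1798, so 5 further minute boundaries passed. Total skipped labels = 18 × 16 + 2 × 5 = 298.
Non-drop label index = 297706 + 298 = 298004; at 30 labels/s that is 02:45:33:14, i.e. DF 02:45:33;14.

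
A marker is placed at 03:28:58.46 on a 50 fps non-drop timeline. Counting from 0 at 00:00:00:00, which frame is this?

Total seconds to the label: (3 × 3600 + 28 × 60 + 58) = 12538.
Frame index = 12538 × 50 + 46 = 626946.

frame 626946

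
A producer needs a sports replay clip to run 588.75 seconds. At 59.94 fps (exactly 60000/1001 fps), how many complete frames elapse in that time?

35289 frames

Frames = 588.75 × 60000/1001 = 35325000/1001 ≈ 35289.7103.
Complete frames: 35289.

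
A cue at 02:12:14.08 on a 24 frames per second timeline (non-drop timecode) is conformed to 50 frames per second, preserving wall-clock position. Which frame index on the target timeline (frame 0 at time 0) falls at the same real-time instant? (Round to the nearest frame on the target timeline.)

frame 396717

Source frame index: (2×3600 + 12×60 + 14) × 24 + 8 = 190424.
Real time: 190424 / (24) = 23803/3 s.
Target frame: (23803/3) × (50) = 1190150/3 ≈ 396716.667 → 396717.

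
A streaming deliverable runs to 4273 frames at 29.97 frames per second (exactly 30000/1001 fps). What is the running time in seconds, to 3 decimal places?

142.576 seconds

Running time = 4273 × 1001/30000 = 4277273/30000 s ≈ 142.576 s.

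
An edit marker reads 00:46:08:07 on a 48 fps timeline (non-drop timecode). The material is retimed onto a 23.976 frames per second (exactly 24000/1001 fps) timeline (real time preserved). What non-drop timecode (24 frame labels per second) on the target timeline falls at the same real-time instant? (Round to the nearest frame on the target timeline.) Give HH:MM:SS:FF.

00:46:05:09

Source frame index: (0×3600 + 46×60 + 8) × 48 + 7 = 132871.
Real time: 132871 / (48) = 132871/48 s.
Target frame: (132871/48) × (24000/1001) = 66435500/1001 ≈ 66369.131 → 66369.
At 24 labels/s: frame 66369 → 00:46:05:09.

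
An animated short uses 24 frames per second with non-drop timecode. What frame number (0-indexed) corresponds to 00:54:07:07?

frame 77935

Total seconds to the label: (0 × 3600 + 54 × 60 + 7) = 3247.
Frame index = 3247 × 24 + 7 = 77935.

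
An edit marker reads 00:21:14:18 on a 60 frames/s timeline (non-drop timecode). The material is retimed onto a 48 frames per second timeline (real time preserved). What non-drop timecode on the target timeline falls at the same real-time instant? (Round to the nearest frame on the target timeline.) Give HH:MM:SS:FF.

00:21:14:14

Source frame index: (0×3600 + 21×60 + 14) × 60 + 18 = 76458.
Real time: 76458 / (60) = 12743/10 s.
Target frame: (12743/10) × (48) = 305832/5 ≈ 61166.400 → 61166.
At 48 labels/s: frame 61166 → 00:21:14:14.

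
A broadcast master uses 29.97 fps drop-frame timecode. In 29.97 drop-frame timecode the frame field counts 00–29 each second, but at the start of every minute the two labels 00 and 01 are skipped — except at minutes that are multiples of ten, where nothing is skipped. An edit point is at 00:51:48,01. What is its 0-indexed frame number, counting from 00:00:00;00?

93149

Complete 10-minute blocks: 5, each 17982 frames → 89910.
Remaining 1 whole minute in the current block: 1800 + 0 × 1798 = 1800 frames.
Within the current minute: 48 × 30 + 1 − 2 = 1439 (labels ;00/;01 skipped at this minute). Total = 89910 + 1800 + 1439 = 93149.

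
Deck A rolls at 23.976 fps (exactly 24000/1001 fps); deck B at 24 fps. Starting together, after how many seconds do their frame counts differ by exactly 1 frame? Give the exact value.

1001/24 seconds

The gap grows by |24 − 24000/1001| = 24/1001 frames per second.
Time for a 1-frame gap: 1 ÷ (24/1001) = 1001/24 s.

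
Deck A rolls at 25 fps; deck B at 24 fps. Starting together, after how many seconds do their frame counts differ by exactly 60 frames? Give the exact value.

60 seconds

The gap grows by |24 − 25| = 1 frame per second.
Time for a 60-frame gap: 60 ÷ (1) = 60 s.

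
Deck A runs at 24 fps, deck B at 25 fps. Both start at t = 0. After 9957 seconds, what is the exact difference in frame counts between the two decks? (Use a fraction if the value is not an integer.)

9957 frames

A emits 24 × 9957 = 238968 frames; B emits 25 × 9957 = 248925.
Difference = 9957 frames; B is ahead of A.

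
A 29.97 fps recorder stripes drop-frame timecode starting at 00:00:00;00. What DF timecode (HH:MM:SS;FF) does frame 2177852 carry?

Ten DF minutes hold 17982 frames, so frame 2177852 lies in block 121 (frames 2175822–2193803) with 2030 frames into that block.
The block's first minute is 1800 frames and the rest 1798 each; 2030 frames reaches minute 1, so 121 × 18 + 1 × 2 = 2180 labels have been skipped so far.
Adding those back, label number 2177852 + 2180 = 2180032 at 30 labels/s is 72667 s + 22 f = 20 h 11 min 7 s frame 22, i.e. 20:11:07;22.

20:11:07;22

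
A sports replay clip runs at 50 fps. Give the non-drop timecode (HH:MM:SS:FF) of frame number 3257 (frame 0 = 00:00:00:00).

00:01:05:07

3257 ÷ 50 = 65 full seconds, remainder 7 frames.
65 s = 0 h 1 min 5 s.
Timecode: 00:01:05:07.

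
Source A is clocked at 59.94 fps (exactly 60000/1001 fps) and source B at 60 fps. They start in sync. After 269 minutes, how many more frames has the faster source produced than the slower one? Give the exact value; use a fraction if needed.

968400/1001 frames

269 min = 16140 s.
A emits 60000/1001 × 16140 = 968400000/1001 frames; B emits 60 × 16140 = 968400.
Difference = 968400/1001 frames (≈ 967.4326); B is ahead of A.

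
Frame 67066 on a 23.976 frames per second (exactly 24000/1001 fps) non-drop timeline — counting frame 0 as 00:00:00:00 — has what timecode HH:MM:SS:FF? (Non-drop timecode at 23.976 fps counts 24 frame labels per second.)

00:46:34:10

67066 ÷ 24 = 2794 full seconds, remainder 10 frames.
2794 s = 0 h 46 min 34 s.
Timecode: 00:46:34:10.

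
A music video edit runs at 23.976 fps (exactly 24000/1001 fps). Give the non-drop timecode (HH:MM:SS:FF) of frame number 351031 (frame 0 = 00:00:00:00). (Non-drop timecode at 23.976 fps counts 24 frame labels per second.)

351031 ÷ 24 = 14626 full seconds, remainder 7 frames.
14626 s = 4 h 3 min 46 s.
Timecode: 04:03:46:07.

04:03:46:07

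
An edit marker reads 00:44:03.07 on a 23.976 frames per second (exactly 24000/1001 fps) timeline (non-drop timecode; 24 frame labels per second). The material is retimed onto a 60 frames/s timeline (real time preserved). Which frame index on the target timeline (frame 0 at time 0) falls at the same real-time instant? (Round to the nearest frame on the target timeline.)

Source frame index: (0×3600 + 44×60 + 3) × 24 + 7 = 63439.
Real time: 63439 / (24000/1001) = 63502439/24000 s.
Target frame: (63502439/24000) × (60) = 63502439/400 ≈ 158756.098 → 158756.

frame 158756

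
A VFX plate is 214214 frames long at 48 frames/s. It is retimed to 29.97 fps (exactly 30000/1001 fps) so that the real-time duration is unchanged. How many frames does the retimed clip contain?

133750 frames

Target frames = source frames × (target rate / source rate) = 214214 × (30000/1001)/(48) = 214214 × 625/1001 = 133750.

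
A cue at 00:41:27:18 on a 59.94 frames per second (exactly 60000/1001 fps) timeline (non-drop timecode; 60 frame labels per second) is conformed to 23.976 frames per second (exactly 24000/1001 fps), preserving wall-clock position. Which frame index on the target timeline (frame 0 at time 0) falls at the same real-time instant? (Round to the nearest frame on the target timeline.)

frame 59695

Source frame index: (0×3600 + 41×60 + 27) × 60 + 18 = 149238.
Real time: 149238 / (60000/1001) = 24897873/10000 s.
Target frame: (24897873/10000) × (24000/1001) = 298476/5 ≈ 59695.200 → 59695.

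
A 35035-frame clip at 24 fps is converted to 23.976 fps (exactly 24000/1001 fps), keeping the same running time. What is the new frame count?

35000 frames

Target frames = source frames × (target rate / source rate) = 35035 × (24000/1001)/(24) = 35035 × 1000/1001 = 35000.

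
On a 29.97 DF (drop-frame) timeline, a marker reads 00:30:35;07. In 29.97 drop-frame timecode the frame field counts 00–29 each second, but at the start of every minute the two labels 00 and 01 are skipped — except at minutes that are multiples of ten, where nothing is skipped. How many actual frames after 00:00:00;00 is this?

Complete 10-minute blocks: 3, each 17982 frames → 53946.
Remaining 0 whole minutes in the current block: 0 frames.
Within the current minute: 35 × 30 + 7 = 1057. Total = 53946 + 0 + 1057 = 55003.

55003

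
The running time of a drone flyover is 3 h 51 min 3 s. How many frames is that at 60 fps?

3 h 51 min 3 s = 13863 s.
Frames = 13863 × 60 = 831780.

831780 frames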